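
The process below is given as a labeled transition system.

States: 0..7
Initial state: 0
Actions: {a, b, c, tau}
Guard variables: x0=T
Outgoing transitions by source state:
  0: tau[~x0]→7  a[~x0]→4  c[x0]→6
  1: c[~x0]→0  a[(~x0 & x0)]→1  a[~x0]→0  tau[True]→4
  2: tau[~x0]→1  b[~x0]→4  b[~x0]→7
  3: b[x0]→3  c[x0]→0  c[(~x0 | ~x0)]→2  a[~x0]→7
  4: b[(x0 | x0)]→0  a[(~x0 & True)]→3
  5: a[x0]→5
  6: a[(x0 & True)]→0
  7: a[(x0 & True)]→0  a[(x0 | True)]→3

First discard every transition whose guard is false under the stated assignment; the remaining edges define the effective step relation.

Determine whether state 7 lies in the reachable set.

Guard filter leaves 9 enabled edge(s).
Layer 0: {0}
Layer 1: {6}  total {0,6}
Reach set: {0,6}

Answer: UNREACHABLE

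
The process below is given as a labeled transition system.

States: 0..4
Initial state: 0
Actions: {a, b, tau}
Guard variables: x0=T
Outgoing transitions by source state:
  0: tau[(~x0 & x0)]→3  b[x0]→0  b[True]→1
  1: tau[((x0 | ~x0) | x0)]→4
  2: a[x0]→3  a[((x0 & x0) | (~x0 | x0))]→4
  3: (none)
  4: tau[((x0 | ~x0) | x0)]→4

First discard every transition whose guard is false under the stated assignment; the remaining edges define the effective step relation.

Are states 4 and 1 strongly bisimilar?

Answer: BISIMILAR

Analysis:
Compute ~ classes (split until stable):
  π0 = {{0,1,2,3,4}}
  π1 = {{0},{1,4},{2},{3}}
4 equivalence class(es) (converged in 2)
4∈{1,4}, 1∈{1,4}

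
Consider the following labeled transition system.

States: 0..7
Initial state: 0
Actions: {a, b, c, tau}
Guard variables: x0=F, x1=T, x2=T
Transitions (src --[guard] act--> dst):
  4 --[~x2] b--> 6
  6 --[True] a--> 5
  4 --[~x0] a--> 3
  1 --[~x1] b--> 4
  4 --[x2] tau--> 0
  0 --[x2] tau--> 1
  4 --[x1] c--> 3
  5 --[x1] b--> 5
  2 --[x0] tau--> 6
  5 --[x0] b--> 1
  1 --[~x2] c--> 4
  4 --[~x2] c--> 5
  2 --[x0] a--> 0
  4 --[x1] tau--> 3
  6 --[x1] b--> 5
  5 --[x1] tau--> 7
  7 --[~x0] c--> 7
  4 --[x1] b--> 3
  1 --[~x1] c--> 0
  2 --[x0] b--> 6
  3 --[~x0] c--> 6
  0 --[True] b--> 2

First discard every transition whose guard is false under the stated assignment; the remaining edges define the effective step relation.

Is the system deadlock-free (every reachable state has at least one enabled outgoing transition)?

Answer: DEADLOCK at state 1

Analysis:
Reach set: {0,1,2}
  0: b→2  tau→1  [2 exit(s)]
  1: ∅  [no exit]
  2: ∅  [no exit]
trace reaching 1: tau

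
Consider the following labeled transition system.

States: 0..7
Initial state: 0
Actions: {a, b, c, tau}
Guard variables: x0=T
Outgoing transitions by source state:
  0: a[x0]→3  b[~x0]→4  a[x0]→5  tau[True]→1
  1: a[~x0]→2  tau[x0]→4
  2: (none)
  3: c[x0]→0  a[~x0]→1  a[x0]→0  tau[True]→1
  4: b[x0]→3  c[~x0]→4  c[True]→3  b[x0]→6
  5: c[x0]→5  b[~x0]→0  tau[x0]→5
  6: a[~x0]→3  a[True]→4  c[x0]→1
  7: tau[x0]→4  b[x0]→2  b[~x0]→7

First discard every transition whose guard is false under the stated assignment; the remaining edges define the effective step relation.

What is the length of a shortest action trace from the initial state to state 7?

Answer: UNREACHABLE

Working:
BFS to 7:
  depth 0: {0}
  depth 1: {1,3,5}
  depth 2: {4}
  depth 3: {6}
7 never appears.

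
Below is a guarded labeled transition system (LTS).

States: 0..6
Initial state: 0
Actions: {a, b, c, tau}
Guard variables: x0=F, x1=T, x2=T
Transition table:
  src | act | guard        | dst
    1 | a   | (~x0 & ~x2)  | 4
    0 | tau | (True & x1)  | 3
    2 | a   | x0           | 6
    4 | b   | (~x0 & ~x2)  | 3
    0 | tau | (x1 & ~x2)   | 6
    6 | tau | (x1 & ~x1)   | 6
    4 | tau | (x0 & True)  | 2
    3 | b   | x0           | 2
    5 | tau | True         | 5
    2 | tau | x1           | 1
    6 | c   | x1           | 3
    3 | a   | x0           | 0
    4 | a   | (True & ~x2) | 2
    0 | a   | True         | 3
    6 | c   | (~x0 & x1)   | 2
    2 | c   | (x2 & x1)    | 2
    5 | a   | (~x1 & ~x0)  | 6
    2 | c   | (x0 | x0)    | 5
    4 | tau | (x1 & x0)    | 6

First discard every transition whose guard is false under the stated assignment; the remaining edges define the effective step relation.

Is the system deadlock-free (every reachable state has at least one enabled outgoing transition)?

Reachable = {0,3}
  0: a→3  tau→3  [2 exit(s)]
  3: ∅  [no exit]
witness 3: tau

Answer: DEADLOCK at state 3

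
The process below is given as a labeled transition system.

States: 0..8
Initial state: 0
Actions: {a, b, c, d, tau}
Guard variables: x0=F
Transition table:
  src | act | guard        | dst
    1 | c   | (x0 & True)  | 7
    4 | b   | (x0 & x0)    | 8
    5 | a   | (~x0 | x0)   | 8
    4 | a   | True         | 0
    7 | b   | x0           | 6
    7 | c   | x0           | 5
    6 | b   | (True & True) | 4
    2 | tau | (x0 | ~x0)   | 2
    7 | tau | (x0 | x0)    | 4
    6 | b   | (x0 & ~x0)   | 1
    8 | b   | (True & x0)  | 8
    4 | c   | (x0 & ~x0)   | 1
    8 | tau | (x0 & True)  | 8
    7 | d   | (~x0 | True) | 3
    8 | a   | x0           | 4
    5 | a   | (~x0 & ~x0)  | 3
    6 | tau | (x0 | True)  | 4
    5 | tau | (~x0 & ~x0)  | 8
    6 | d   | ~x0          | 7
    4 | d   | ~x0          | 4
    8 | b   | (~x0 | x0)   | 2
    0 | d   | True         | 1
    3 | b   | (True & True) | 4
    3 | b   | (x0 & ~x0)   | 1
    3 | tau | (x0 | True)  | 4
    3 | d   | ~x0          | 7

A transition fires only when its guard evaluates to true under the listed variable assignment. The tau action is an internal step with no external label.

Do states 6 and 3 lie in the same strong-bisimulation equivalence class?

Answer: BISIMILAR

Analysis:
Compute ~ classes (split until stable):
  π0 = {{0,1,2,3,4,5,6,7,8}}
  π1 = {{0,7},{1},{2},{3,6},{4},{5},{8}}
  π2 = {{0},{1},{2},{3,6},{4},{5},{7},{8}}
8 equivalence class(es) (converged in 3)
class of 6: {3,6}; class of 3: {3,6}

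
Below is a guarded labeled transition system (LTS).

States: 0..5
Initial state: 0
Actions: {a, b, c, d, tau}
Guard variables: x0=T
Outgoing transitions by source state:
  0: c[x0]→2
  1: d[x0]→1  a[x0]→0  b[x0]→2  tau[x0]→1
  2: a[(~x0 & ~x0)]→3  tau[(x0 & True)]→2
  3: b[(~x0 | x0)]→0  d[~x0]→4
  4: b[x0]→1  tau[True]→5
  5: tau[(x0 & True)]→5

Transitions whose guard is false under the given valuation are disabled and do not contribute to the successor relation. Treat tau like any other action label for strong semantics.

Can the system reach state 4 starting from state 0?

Answer: UNREACHABLE

Analysis:
10 transition(s) survive guard evaluation.
Layer 0: {0}
Layer 1: {2}  total {0,2}
Reach set: {0,2}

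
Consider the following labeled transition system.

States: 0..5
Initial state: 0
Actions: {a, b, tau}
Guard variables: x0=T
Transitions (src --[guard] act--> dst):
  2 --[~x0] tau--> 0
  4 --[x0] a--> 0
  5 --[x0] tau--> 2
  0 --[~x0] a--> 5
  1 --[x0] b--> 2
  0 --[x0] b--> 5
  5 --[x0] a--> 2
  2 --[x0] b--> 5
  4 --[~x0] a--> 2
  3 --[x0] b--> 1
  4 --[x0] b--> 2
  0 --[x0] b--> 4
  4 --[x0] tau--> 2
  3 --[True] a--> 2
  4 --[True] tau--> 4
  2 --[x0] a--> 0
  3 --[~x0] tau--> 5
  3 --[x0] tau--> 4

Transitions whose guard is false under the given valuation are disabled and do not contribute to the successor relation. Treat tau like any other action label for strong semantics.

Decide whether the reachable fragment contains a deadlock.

R = {0,2,4,5}
  0: b→4  b→5  [2 out]
  2: a→0  b→5  [2 out]
  4: a→0  b→2  tau→2  tau→4  [4 out]
  5: a→2  tau→2  [2 out]

Answer: DEADLOCK-FREE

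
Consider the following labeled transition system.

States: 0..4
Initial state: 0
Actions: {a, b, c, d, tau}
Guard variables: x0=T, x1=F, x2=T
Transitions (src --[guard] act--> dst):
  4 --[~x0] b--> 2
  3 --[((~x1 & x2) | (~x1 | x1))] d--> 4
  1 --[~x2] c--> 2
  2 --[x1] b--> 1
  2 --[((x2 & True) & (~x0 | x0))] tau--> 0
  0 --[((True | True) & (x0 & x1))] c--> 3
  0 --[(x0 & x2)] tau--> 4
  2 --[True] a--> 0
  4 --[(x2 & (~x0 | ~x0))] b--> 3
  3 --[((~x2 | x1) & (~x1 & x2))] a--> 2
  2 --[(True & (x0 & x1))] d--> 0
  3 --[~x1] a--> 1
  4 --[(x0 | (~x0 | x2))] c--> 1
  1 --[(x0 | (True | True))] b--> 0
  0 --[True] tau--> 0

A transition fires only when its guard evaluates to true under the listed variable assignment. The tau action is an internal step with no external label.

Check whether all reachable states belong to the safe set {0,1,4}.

Answer: INVARIANT HOLDS

Analysis:
Safe = {0,1,4}
R = {0,1,4}
  0: ✓
  1: ✓
  4: ✓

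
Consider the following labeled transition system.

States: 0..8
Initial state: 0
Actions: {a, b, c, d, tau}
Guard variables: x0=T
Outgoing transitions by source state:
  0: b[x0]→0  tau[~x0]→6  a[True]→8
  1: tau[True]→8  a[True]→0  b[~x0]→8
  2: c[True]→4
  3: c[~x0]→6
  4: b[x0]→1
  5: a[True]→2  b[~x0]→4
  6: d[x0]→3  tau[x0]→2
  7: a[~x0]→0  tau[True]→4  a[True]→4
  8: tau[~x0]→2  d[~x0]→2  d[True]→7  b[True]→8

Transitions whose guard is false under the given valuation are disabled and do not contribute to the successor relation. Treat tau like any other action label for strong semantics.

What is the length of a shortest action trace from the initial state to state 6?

Layered search for 6:
  Layer 0: {0}
  Layer 1: {8}
  Layer 2: {7}
  Layer 3: {4}
  Layer 4: {1}
6 never appears.

Answer: UNREACHABLE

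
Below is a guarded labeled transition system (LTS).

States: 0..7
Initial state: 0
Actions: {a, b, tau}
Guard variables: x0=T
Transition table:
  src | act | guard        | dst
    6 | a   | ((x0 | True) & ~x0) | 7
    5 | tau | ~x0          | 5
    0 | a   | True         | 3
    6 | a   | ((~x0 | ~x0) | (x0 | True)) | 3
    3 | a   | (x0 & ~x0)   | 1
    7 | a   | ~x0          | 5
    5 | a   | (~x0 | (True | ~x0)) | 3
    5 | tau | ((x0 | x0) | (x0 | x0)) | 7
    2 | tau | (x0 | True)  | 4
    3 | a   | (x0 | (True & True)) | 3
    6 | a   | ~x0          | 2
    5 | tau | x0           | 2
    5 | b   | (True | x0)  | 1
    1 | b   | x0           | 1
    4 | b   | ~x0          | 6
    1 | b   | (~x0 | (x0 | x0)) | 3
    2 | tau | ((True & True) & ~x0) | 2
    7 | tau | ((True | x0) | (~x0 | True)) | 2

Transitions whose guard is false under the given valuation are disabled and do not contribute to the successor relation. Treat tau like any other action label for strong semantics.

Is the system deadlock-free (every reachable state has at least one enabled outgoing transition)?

Answer: DEADLOCK-FREE

Analysis:
Reach set: {0,3}
  0: a→3  [1 out]
  3: a→3  [1 out]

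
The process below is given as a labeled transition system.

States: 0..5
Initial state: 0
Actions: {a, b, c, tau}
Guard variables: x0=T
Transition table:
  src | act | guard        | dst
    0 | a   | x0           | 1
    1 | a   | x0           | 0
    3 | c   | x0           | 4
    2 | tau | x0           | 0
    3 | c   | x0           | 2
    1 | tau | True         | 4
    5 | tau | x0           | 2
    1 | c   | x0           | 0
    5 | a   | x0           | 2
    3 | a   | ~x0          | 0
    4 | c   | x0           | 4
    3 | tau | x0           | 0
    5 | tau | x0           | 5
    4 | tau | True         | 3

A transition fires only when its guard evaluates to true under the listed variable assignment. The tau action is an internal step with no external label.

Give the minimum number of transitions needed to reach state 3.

Layered search for 3:
  L0 = {0}
  L1 = {1}
  L2 = {4}
  L3 = {3}
first hit 3 at d=3 via a·tau·tau

Answer: 3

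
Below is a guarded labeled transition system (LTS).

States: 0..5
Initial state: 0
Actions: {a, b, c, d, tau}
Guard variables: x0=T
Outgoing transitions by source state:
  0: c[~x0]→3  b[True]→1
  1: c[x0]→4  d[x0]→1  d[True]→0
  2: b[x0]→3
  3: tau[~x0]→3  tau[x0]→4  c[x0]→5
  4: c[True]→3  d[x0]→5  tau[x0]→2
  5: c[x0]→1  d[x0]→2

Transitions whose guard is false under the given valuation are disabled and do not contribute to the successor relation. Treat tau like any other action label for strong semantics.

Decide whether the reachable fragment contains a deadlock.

Answer: DEADLOCK-FREE

Analysis:
R = {0,1,2,3,4,5}
  0: b→1  [1 out]
  1: c→4  d→0  d→1  [3 out]
  2: b→3  [1 out]
  3: c→5  tau→4  [2 out]
  4: c→3  d→5  tau→2  [3 out]
  5: c→1  d→2  [2 out]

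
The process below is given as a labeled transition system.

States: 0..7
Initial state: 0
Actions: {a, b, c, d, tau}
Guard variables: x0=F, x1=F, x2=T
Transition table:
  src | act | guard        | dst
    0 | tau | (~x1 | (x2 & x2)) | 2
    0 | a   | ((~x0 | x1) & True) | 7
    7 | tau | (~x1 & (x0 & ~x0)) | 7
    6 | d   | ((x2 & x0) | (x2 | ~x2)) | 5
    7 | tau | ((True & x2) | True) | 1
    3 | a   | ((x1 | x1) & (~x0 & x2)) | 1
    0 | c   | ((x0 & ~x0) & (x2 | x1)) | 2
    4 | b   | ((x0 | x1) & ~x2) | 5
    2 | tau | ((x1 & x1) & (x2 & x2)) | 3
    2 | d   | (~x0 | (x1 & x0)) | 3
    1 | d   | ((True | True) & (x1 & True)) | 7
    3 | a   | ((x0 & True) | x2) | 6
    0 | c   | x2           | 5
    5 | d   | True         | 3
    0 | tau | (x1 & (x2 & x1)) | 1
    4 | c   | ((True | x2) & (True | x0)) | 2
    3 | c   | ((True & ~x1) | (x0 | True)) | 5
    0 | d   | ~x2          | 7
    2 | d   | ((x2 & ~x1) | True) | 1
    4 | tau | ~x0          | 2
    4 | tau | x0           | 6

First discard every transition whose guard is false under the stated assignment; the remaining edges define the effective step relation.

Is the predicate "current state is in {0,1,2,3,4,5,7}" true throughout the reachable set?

Allowed set {0,1,2,3,4,5,7}
Reach set: {0,1,2,3,5,6,7}
  0: ok
  1: ok
  2: ok
  3: ok
  5: ok
  6: ✗ unsafe
  7: ok
reach 6 via tau·d·a — violates

Answer: INVARIANT VIOLATED at state 6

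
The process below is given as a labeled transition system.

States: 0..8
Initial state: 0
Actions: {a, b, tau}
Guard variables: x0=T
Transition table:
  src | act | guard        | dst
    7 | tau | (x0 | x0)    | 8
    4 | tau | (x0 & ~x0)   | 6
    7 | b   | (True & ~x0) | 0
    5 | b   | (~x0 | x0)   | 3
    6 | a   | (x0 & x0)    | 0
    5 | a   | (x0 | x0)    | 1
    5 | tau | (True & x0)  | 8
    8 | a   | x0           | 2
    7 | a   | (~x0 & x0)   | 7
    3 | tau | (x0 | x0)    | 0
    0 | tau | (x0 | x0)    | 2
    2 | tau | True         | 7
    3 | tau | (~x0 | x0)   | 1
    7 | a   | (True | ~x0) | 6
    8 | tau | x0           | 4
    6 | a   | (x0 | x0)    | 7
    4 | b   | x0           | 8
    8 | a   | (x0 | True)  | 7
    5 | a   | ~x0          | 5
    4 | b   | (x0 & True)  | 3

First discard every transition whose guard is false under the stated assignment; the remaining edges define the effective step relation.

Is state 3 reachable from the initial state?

After dropping false guards: 16 live edges.
Layer 0: {0}
Layer 1: {2}  cumulative {0,2}
Layer 2: {7}  cumulative {0,2,7}
Layer 3: {6,8}  cumulative {0,2,6,7,8}
Layer 4: {4}  cumulative {0,2,4,6,7,8}
Layer 5: {3}  cumulative {0,2,3,4,6,7,8}
Layer 6: {1}  cumulative {0,1,2,3,4,6,7,8}
Reach set: {0,1,2,3,4,6,7,8}
witness 3: tau·tau·tau·tau·b

Answer: REACHABLE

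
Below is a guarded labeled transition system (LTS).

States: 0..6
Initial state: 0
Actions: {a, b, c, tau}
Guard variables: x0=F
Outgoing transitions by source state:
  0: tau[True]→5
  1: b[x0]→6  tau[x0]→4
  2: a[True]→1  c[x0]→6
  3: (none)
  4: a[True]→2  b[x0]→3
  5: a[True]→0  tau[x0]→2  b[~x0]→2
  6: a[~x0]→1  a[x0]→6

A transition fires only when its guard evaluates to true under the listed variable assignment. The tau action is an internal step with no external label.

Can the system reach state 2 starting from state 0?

6 transition(s) survive guard evaluation.
Layer 0: {0}
Layer 1: {5}  cumulative {0,5}
Layer 2: {2}  cumulative {0,2,5}
Layer 3: {1}  cumulative {0,1,2,5}
Reach set: {0,1,2,5}
trace reaching 2: tau·b

Answer: REACHABLE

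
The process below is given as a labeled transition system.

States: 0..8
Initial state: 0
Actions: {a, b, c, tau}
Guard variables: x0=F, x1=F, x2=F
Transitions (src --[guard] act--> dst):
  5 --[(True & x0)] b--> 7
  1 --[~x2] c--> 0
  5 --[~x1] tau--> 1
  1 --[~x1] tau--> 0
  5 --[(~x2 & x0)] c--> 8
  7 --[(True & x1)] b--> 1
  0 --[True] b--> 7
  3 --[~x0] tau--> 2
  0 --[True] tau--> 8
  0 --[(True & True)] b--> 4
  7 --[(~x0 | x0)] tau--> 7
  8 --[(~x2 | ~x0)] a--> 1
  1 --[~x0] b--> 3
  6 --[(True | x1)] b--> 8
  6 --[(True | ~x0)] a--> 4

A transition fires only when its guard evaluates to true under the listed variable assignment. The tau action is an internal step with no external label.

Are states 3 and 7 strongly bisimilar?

Refine partition for ~:
  round 0: {{0,1,2,3,4,5,6,7,8}}
  round 1: {{0},{1},{2,4},{3,5,7},{6},{8}}
  round 2: {{0},{1},{2,4},{3},{5},{6},{7},{8}}
stable after 3 split(s): 8 block(s)
[3]={3}  [7]={7}

Answer: NOT BISIMILAR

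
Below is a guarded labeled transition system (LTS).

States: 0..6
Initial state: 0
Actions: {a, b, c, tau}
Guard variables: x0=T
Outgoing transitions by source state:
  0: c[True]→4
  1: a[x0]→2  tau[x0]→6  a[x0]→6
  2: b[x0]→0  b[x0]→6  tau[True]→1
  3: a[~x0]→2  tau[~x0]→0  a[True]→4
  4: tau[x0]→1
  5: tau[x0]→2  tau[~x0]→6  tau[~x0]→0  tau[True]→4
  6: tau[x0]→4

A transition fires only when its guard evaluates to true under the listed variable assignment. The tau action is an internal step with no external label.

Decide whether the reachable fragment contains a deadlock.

R = {0,1,2,4,6}
  0: c→4  [1 out]
  1: a→2  a→6  tau→6  [3 out]
  2: b→0  b→6  tau→1  [3 out]
  4: tau→1  [1 out]
  6: tau→4  [1 out]

Answer: DEADLOCK-FREE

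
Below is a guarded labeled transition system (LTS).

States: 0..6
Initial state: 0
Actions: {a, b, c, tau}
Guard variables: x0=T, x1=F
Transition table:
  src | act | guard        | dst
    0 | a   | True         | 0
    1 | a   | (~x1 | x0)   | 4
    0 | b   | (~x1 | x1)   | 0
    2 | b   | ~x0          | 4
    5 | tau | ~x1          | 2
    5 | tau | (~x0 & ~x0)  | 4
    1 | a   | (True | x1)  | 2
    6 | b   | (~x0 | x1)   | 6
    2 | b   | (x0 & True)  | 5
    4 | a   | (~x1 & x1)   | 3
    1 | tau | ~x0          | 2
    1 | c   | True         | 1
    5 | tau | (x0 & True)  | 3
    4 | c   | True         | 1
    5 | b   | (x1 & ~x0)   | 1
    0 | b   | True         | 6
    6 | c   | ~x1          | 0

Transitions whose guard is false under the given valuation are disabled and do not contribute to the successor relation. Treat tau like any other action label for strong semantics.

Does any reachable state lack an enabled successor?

Reachable = {0,6}
  0: a→0  b→0  b→6  [3 exit(s)]
  6: c→0  [1 exit(s)]

Answer: DEADLOCK-FREE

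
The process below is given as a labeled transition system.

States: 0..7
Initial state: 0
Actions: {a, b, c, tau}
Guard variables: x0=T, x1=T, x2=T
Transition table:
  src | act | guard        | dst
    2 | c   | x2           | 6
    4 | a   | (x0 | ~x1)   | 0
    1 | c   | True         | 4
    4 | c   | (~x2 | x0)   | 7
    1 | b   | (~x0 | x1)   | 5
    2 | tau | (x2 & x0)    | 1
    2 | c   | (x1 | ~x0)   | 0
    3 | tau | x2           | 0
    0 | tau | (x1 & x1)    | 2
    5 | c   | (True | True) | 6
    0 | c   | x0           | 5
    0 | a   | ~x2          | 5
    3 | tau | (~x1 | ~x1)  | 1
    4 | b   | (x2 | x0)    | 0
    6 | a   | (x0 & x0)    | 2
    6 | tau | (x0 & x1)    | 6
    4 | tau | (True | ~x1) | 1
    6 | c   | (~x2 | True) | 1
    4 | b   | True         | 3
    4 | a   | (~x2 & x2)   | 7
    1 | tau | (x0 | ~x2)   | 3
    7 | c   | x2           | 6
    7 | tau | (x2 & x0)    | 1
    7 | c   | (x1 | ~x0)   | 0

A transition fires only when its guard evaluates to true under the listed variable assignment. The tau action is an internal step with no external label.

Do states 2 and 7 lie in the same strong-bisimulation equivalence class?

Answer: BISIMILAR

Working:
Compute ~ classes (split until stable):
  P[0] = {{0,1,2,3,4,5,6,7}}
  P[1] = {{0,2,7},{1},{3},{4},{5},{6}}
  P[2] = {{0},{1},{2,7},{3},{4},{5},{6}}
7 equivalence class(es) (converged in 3)
2∈{2,7}, 7∈{2,7}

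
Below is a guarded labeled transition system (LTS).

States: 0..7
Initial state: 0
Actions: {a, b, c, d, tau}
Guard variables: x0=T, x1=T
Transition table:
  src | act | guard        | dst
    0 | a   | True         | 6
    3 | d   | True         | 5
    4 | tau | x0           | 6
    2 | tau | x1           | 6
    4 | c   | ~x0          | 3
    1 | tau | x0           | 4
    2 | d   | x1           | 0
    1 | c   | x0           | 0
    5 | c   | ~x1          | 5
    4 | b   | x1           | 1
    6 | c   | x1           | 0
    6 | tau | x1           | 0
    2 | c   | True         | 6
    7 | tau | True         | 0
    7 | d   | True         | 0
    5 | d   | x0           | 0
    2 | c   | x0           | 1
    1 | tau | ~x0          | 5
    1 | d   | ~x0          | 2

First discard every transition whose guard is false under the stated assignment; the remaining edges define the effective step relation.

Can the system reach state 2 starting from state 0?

Guard filter leaves 15 enabled edge(s).
depth 0: {0}
depth 1: {6}  total {0,6}
Reachable = {0,6}

Answer: UNREACHABLE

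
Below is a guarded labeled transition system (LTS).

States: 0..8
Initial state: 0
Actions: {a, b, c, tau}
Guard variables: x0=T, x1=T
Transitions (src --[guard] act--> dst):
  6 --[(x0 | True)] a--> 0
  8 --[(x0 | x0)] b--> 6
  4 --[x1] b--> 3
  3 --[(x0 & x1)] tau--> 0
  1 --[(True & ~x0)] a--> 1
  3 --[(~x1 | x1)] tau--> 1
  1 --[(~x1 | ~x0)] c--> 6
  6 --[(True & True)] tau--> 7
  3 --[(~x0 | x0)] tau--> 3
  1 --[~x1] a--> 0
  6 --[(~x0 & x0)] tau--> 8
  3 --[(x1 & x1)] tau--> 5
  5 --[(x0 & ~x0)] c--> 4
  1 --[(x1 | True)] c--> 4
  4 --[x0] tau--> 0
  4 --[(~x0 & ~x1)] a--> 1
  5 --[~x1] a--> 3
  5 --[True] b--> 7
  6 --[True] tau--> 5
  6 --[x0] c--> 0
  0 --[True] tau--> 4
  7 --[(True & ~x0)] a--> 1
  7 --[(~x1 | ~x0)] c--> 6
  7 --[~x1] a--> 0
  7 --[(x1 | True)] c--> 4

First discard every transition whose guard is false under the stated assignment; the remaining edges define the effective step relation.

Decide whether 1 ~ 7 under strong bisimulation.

Bisimulation quotient by refinement:
  P[0] = {{0,1,2,3,4,5,6,7,8}}
  P[1] = {{0,3},{1,7},{2},{4},{5,8},{6}}
  P[2] = {{0},{1,7},{2},{3},{4},{5},{6},{8}}
stable after 3 split(s): 8 block(s)
class of 1: {1,7}; class of 7: {1,7}

Answer: BISIMILAR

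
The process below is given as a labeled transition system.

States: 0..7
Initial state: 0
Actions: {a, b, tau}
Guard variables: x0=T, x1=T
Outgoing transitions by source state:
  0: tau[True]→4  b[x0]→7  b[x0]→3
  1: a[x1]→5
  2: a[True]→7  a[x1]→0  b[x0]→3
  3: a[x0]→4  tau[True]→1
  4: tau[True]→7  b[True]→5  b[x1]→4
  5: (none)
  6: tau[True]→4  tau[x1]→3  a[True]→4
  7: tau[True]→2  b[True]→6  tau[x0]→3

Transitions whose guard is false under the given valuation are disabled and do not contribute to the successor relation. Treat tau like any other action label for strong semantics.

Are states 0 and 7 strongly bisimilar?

Bisimulation quotient by refinement:
  π0 = {{0,1,2,3,4,5,6,7}}
  π1 = {{0,4,7},{1},{2},{3,6},{5}}
  π2 = {{0},{1},{2},{3},{4},{5},{6},{7}}
Fixed point at round 3; 8 class(es).
class of 0: {0}; class of 7: {7}

Answer: NOT BISIMILAR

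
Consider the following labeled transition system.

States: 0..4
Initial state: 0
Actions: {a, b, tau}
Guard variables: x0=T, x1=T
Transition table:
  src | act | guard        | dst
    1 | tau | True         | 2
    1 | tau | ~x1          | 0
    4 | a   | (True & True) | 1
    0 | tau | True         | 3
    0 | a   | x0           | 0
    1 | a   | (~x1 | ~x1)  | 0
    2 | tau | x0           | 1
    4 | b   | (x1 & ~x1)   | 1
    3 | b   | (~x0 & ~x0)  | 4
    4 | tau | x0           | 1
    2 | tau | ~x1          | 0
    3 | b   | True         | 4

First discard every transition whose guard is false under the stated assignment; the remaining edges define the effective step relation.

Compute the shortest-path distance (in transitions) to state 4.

Answer: 2

Working:
Layered search for 4:
  L0 = {0}
  L1 = {3}
  L2 = {4}
4 enters at depth 2; path tau·b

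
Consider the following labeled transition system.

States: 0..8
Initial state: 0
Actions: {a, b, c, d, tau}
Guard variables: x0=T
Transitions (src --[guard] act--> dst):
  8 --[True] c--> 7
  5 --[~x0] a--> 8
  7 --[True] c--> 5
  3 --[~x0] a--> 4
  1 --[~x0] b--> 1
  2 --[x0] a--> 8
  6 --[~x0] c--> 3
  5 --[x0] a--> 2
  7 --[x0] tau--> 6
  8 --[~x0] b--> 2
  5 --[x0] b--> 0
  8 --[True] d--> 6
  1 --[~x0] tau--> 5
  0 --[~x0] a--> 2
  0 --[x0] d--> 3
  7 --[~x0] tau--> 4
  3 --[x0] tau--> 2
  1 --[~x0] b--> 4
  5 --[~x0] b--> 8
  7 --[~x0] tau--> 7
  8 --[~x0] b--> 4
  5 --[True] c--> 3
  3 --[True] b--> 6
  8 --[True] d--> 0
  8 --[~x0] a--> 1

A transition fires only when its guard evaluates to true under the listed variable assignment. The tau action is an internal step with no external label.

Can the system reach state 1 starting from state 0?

12 transition(s) survive guard evaluation.
Layer 0: {0}
Layer 1: {3}  cumulative {0,3}
Layer 2: {2,6}  cumulative {0,2,3,6}
Layer 3: {8}  cumulative {0,2,3,6,8}
Layer 4: {7}  cumulative {0,2,3,6,7,8}
Layer 5: {5}  cumulative {0,2,3,5,6,7,8}
Reachable = {0,2,3,5,6,7,8}

Answer: UNREACHABLE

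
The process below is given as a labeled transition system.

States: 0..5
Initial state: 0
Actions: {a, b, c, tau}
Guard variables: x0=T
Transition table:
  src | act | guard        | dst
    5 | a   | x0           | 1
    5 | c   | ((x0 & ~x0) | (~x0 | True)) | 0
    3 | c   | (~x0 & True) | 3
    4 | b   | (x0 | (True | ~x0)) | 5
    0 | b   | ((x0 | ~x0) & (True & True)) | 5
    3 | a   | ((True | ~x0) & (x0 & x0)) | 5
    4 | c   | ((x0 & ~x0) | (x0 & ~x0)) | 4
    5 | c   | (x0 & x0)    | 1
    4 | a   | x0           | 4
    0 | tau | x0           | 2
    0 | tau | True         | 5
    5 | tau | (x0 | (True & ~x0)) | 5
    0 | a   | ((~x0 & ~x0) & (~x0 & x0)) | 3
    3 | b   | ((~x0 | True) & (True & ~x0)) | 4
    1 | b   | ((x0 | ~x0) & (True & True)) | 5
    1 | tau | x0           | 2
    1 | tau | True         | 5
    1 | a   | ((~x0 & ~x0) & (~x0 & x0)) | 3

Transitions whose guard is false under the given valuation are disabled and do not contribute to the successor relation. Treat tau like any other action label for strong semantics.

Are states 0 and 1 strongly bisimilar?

Answer: BISIMILAR

Trace:
Compute ~ classes (split until stable):
  round 0: {{0,1,2,3,4,5}}
  round 1: {{0,1},{2},{3},{4},{5}}
stable after 2 split(s): 5 block(s)
class of 0: {0,1}; class of 1: {0,1}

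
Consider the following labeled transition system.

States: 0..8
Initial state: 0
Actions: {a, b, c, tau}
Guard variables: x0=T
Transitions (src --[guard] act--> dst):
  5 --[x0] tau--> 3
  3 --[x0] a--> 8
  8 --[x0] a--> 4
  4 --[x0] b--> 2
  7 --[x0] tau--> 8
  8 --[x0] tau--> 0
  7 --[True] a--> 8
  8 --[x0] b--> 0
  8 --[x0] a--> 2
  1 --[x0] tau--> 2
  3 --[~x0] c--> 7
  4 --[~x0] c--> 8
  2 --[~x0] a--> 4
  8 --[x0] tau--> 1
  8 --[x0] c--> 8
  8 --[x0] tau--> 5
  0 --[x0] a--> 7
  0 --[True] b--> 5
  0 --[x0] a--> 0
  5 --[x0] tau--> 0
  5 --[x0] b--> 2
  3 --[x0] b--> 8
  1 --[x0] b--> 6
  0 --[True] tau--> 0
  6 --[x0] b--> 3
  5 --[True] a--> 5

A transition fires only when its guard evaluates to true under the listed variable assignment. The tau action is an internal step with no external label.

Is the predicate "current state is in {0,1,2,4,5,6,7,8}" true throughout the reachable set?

Answer: INVARIANT VIOLATED at state 3

Analysis:
Inv-set: {0,1,2,4,5,6,7,8}
R = {0,1,2,3,4,5,6,7,8}
  0: safe
  1: safe
  2: safe
  3: VIOLATES
  4: safe
  5: safe
  6: safe
  7: safe
  8: safe
reach 3 via b·tau — violates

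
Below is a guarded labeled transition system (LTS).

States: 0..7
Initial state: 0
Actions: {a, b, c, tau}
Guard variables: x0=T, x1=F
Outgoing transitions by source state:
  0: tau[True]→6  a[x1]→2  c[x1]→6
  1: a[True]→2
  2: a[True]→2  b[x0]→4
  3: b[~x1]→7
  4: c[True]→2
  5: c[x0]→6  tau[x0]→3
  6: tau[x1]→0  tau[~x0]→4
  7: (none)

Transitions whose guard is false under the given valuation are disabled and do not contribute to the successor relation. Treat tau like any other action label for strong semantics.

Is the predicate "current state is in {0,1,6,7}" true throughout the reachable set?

Answer: INVARIANT HOLDS

Trace:
Inv-set: {0,1,6,7}
Reachable = {0,6}
  0: ✓
  6: ✓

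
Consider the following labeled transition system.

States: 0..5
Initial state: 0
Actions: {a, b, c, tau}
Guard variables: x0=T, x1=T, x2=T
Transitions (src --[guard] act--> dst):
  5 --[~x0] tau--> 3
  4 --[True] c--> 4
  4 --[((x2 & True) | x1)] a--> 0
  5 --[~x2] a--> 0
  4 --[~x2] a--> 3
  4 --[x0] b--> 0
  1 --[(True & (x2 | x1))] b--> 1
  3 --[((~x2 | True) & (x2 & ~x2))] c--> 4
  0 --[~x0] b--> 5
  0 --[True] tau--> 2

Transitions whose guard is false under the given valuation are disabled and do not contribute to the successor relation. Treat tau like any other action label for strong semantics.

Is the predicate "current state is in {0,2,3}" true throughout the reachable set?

Answer: INVARIANT HOLDS

Working:
Safe = {0,2,3}
Reachable = {0,2}
  0: ok
  2: ok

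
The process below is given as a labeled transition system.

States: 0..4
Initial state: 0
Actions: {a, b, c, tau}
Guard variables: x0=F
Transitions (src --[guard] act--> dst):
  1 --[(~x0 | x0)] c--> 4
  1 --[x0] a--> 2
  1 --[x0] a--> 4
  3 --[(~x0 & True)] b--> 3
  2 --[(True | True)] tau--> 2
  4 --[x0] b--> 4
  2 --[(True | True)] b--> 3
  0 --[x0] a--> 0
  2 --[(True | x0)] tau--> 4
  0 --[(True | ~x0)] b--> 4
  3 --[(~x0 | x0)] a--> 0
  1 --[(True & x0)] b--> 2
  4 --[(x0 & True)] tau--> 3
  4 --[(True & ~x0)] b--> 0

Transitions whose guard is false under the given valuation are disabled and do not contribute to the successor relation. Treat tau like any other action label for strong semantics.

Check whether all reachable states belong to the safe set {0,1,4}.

Answer: INVARIANT HOLDS

Working:
Safe = {0,1,4}
Reach set: {0,4}
  0: ✓
  4: ✓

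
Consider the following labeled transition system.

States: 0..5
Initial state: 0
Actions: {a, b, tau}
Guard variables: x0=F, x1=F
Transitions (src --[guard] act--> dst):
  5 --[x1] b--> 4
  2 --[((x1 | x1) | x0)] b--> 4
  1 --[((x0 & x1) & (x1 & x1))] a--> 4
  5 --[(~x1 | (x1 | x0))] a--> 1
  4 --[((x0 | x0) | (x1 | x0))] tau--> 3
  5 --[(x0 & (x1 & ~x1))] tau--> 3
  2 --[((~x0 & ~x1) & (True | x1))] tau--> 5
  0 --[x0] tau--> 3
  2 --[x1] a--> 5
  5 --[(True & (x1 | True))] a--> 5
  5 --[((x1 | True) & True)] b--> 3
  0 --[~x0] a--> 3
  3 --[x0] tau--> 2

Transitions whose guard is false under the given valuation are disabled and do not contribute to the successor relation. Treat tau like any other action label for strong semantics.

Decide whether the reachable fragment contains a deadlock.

Answer: DEADLOCK at state 3

Trace:
Reachable = {0,3}
  0: a→3  [1 out]
  3: ∅  [STUCK]
trace reaching 3: a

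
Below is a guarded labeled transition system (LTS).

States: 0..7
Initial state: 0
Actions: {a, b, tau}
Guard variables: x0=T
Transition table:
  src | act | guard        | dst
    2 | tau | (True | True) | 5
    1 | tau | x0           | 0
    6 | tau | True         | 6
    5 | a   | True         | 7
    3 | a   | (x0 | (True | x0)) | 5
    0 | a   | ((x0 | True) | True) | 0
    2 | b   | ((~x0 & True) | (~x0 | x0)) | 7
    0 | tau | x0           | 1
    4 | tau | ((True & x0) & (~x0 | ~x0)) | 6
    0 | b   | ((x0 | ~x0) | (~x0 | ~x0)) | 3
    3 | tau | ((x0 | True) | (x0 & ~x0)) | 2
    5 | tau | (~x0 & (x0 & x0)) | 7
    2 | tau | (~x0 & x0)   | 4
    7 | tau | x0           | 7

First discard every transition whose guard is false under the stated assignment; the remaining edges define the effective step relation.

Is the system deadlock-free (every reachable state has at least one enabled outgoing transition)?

Reach set: {0,1,2,3,5,7}
  0: a→0  b→3  tau→1  [3 out]
  1: tau→0  [1 out]
  2: b→7  tau→5  [2 out]
  3: a→5  tau→2  [2 out]
  5: a→7  [1 out]
  7: tau→7  [1 out]

Answer: DEADLOCK-FREE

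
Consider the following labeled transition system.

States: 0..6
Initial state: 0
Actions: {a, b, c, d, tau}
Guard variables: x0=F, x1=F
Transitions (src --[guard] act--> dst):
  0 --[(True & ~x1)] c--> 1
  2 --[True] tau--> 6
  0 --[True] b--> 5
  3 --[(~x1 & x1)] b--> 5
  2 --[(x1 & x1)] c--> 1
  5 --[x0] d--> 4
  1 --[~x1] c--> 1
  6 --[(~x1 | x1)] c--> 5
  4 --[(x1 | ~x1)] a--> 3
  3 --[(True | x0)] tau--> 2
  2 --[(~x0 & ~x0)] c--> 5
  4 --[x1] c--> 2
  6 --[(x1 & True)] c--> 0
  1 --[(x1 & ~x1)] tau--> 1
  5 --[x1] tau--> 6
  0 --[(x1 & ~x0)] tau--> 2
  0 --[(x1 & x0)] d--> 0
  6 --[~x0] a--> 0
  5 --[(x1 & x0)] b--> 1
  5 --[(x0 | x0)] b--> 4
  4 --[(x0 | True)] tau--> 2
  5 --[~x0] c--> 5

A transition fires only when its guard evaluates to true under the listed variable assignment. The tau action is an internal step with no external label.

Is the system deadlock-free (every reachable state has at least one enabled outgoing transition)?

Answer: DEADLOCK-FREE

Analysis:
Reachable = {0,1,5}
  0: b→5  c→1  [2 out]
  1: c→1  [1 out]
  5: c→5  [1 out]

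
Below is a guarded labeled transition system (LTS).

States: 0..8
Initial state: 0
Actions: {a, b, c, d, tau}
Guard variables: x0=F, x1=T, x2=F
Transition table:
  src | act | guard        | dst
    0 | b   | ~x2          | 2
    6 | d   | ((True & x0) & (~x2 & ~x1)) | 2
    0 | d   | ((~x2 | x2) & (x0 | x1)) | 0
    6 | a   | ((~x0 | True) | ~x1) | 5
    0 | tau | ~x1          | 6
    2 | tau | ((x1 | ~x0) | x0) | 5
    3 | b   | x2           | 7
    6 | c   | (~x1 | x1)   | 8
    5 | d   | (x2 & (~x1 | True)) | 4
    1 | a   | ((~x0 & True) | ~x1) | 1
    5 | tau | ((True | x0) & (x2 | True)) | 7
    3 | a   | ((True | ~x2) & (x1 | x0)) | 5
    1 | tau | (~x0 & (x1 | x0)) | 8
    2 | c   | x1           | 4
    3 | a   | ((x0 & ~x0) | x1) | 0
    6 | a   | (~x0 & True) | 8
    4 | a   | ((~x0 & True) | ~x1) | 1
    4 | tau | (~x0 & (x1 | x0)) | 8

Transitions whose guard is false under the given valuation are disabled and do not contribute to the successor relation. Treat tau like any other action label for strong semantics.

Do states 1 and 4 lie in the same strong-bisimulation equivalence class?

Bisimulation quotient by refinement:
  round 0: {{0,1,2,3,4,5,6,7,8}}
  round 1: {{0},{1,4},{2},{3},{5},{6},{7,8}}
Fixed point at round 2; 7 class(es).
class of 1: {1,4}; class of 4: {1,4}

Answer: BISIMILAR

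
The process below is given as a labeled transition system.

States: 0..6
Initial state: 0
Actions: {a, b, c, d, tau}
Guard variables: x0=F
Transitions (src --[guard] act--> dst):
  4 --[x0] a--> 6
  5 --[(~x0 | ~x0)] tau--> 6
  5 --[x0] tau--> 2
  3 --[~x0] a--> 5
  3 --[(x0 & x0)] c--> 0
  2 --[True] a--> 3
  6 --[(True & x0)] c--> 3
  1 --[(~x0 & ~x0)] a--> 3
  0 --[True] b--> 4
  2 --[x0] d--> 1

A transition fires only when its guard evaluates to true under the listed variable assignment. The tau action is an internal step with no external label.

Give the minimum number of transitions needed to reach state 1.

Layered search for 1:
  L0 = {0}
  L1 = {4}
1 never appears.

Answer: UNREACHABLE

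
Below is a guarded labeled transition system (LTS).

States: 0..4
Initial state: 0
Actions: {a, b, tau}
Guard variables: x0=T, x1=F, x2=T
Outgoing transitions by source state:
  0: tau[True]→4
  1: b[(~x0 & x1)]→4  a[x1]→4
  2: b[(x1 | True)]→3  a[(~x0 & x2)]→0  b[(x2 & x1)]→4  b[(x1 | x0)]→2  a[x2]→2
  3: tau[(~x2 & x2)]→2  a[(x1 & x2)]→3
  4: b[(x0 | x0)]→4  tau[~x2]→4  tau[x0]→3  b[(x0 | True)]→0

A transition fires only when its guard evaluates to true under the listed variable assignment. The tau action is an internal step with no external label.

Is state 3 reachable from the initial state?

Guard filter leaves 7 enabled edge(s).
depth 0: {0}
depth 1: {4}  total {0,4}
depth 2: {3}  total {0,3,4}
Reach set: {0,3,4}
trace reaching 3: tau·tau

Answer: REACHABLE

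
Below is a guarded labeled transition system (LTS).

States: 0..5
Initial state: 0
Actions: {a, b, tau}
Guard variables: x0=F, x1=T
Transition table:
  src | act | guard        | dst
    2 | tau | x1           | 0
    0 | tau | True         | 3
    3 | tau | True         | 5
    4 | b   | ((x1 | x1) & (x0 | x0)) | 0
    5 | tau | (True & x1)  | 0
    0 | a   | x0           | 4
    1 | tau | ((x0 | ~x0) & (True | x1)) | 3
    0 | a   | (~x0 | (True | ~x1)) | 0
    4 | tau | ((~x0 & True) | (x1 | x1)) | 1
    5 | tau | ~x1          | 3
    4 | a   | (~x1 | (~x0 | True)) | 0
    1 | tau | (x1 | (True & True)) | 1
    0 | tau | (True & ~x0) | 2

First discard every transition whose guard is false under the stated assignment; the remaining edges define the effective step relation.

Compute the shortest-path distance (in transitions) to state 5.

Answer: 2

Trace:
Layered search for 5:
  Layer 0: {0}
  Layer 1: {2,3}
  Layer 2: {5}
first hit 5 at d=2 via tau·tau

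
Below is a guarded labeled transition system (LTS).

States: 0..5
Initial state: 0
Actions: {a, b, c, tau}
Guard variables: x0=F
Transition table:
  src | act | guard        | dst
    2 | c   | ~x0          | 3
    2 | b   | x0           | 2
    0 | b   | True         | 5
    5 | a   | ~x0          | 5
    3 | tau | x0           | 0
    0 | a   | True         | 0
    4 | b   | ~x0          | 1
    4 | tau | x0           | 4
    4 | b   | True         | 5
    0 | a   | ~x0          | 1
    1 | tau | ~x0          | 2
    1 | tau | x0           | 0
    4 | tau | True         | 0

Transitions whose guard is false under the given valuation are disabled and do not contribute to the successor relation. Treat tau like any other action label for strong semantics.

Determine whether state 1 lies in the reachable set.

Answer: REACHABLE

Trace:
After dropping false guards: 9 live edges.
L0 = {0}
L1 = {1,5}  now seen {0,1,5}
L2 = {2}  now seen {0,1,2,5}
L3 = {3}  now seen {0,1,2,3,5}
Reachable = {0,1,2,3,5}
witness 1: a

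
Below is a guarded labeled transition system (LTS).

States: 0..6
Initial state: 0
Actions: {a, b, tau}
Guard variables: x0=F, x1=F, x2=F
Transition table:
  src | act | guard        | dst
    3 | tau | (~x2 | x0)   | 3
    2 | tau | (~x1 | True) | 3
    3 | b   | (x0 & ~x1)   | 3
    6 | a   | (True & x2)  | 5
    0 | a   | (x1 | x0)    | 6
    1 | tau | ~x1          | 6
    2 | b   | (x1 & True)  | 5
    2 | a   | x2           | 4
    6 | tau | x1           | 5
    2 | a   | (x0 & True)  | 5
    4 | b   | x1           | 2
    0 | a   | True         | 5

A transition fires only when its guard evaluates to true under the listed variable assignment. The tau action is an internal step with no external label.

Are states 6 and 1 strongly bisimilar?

Bisimulation quotient by refinement:
  round 0: {{0,1,2,3,4,5,6}}
  round 1: {{0},{1,2,3},{4,5,6}}
  round 2: {{0},{1},{2,3},{4,5,6}}
Fixed point at round 3; 4 class(es).
[6]={4,5,6}  [1]={1}

Answer: NOT BISIMILAR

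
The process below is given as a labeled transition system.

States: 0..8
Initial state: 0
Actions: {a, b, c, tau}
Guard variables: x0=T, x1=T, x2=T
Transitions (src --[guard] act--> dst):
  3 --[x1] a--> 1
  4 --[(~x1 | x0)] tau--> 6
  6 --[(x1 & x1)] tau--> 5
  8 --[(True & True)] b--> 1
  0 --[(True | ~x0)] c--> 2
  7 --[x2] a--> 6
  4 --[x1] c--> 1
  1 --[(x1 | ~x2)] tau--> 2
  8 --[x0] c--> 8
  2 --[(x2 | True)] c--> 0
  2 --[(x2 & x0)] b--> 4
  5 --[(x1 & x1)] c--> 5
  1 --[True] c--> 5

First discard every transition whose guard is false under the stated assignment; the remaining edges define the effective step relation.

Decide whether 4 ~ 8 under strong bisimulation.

Refine partition for ~:
  π0 = {{0,1,2,3,4,5,6,7,8}}
  π1 = {{0,5},{1,4},{2,8},{3,7},{6}}
  π2 = {{0},{1},{2},{3},{4},{5},{6},{7},{8}}
stable after 3 split(s): 9 block(s)
class of 4: {4}; class of 8: {8}

Answer: NOT BISIMILAR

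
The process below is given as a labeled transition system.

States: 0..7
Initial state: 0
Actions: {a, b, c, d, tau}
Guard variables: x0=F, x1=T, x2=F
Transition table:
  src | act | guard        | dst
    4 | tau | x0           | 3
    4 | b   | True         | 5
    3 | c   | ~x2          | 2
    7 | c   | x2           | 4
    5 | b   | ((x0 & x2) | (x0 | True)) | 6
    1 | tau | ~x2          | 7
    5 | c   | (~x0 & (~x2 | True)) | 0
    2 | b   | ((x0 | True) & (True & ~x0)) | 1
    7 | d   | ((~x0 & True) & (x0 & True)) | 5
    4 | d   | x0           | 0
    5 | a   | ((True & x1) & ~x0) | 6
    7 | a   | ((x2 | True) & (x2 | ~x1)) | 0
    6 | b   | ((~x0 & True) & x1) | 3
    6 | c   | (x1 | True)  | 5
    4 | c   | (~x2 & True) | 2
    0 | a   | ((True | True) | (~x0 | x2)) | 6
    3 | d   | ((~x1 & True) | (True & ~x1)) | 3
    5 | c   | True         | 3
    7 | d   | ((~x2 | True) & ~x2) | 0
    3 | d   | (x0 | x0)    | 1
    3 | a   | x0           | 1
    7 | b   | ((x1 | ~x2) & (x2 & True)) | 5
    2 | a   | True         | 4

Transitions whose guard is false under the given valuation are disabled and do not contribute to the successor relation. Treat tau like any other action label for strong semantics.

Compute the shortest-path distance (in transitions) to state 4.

Layered search for 4:
  L0 = {0}
  L1 = {6}
  L2 = {3,5}
  L3 = {2}
  L4 = {1,4}
depth(4)=4, e.g. a·b·c·a

Answer: 4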